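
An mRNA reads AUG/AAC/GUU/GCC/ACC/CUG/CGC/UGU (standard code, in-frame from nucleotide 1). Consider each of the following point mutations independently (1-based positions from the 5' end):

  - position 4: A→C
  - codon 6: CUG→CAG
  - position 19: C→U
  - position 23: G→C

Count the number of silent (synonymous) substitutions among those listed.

0

Codon 2: AAC (Asn) → CAC (His) — missense.
Codon 6: CUG (Leu) → CAG (Gln) — missense.
Codon 7: CGC (Arg) → UGC (Cys) — missense.
Codon 8: UGU (Cys) → UCU (Ser) — missense.
Synonymous: 0 of 4.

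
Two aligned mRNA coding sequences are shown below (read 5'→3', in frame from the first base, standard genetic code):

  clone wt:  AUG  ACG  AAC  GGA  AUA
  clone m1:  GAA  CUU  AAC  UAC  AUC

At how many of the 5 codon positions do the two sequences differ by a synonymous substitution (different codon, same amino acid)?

Codon 1: AUG Met / GAA Glu — nonsynonymous.
Codon 2: ACG Thr / CUU Leu — nonsynonymous.
Codon 3: AAC Asn / AAC Asn — identical.
Codon 4: GGA Gly / UAC Tyr — nonsynonymous.
Codon 5: AUA Ile / AUC Ile — synonymous.
Synonymous differences: 1.

1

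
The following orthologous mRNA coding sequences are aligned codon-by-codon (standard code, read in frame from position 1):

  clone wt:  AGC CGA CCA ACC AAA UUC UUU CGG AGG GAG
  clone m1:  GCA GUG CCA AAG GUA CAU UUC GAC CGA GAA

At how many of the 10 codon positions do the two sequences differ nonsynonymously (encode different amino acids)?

Codon 1: AGC Ser / GCA Ala — nonsynonymous.
Codon 2: CGA Arg / GUG Val — nonsynonymous.
Codon 3: CCA Pro / CCA Pro — identical.
Codon 4: ACC Thr / AAG Lys — nonsynonymous.
Codon 5: AAA Lys / GUA Val — nonsynonymous.
Codon 6: UUC Phe / CAU His — nonsynonymous.
Codon 7: UUU Phe / UUC Phe — synonymous.
Codon 8: CGG Arg / GAC Asp — nonsynonymous.
Codon 9: AGG Arg / CGA Arg — synonymous.
Codon 10: GAG Glu / GAA Glu — synonymous.
Nonsynonymous differences: 6.

6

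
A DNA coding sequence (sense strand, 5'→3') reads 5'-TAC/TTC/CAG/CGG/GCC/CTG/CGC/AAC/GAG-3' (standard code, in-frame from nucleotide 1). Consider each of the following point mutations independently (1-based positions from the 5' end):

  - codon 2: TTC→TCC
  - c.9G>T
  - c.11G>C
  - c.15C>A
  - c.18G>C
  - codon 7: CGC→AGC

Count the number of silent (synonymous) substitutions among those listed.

Codon 2: TTC (Phe) → TCC (Ser) — missense.
Codon 3: CAG (Gln) → CAT (His) — missense.
Codon 4: CGG (Arg) → CCG (Pro) — missense.
Codon 5: GCC (Ala) → GCA (Ala) — synonymous.
Codon 6: CTG (Leu) → CTC (Leu) — synonymous.
Codon 7: CGC (Arg) → AGC (Ser) — missense.
Synonymous: 2 of 6.

2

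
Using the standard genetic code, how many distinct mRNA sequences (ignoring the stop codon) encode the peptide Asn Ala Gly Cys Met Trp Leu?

Asn: 2 codons.
Ala: 4 codons.
Gly: 4 codons.
Cys: 2 codons.
Met: 1 codon.
Trp: 1 codon.
Leu: 6 codons.
2 × 4 × 4 × 2 × 1 × 1 × 6 = 384.

384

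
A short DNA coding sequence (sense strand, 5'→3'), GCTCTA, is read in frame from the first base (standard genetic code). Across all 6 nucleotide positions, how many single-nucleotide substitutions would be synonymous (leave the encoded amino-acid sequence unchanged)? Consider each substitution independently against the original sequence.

7

Codon 1 (GCT, Ala): 3 synonymous substitutions.
Codon 2 (CTA, Leu): 4 synonymous substitutions.
Total: 3 + 4 = 7.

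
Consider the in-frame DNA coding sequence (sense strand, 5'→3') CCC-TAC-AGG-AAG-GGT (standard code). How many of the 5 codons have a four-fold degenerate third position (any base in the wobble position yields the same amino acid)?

2

Codon 1 CCC (Pro): third position 4-fold.
Codon 2 TAC (Tyr): third position 2-fold.
Codon 3 AGG (Arg): third position 2-fold.
Codon 4 AAG (Lys): third position 2-fold.
Codon 5 GGT (Gly): third position 4-fold.
Four-fold degenerate third positions: 2.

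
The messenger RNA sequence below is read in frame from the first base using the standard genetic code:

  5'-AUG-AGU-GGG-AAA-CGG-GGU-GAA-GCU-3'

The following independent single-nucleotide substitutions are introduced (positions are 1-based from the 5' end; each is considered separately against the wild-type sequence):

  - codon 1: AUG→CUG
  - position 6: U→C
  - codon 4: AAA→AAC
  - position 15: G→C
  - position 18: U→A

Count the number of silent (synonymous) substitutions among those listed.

Codon 1: AUG (Met) → CUG (Leu) — missense.
Codon 2: AGU (Ser) → AGC (Ser) — synonymous.
Codon 4: AAA (Lys) → AAC (Asn) — missense.
Codon 5: CGG (Arg) → CGC (Arg) — synonymous.
Codon 6: GGU (Gly) → GGA (Gly) — synonymous.
Synonymous: 3 of 5.

3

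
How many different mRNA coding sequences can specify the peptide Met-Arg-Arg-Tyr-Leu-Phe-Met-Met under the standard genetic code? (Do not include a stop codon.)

Met: 1 codon.
Arg: 6 codons.
Arg: 6 codons.
Tyr: 2 codons.
Leu: 6 codons.
Phe: 2 codons.
Met: 1 codon.
Met: 1 codon.
1 × 6 × 6 × 2 × 6 × 2 × 1 × 1 = 864.

864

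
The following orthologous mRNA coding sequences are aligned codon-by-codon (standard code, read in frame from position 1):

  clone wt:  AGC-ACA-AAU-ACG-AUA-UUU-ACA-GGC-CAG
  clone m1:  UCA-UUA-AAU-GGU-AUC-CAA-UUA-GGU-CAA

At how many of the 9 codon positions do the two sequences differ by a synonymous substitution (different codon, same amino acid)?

Codon 1: AGC Ser / UCA Ser — synonymous.
Codon 2: ACA Thr / UUA Leu — nonsynonymous.
Codon 3: AAU Asn / AAU Asn — identical.
Codon 4: ACG Thr / GGU Gly — nonsynonymous.
Codon 5: AUA Ile / AUC Ile — synonymous.
Codon 6: UUU Phe / CAA Gln — nonsynonymous.
Codon 7: ACA Thr / UUA Leu — nonsynonymous.
Codon 8: GGC Gly / GGU Gly — synonymous.
Codon 9: CAG Gln / CAA Gln — synonymous.
Synonymous differences: 4.

4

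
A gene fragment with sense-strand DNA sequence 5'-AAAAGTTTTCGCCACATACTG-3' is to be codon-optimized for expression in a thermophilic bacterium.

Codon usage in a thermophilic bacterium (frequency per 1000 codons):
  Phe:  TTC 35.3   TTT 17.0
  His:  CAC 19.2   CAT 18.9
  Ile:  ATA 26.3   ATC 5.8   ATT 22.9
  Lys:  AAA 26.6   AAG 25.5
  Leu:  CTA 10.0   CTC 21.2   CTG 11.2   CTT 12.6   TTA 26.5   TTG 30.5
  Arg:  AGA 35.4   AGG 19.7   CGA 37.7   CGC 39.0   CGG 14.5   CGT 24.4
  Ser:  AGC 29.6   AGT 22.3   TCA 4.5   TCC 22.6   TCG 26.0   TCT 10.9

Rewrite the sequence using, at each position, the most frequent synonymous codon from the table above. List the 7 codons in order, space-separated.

AAA AGC TTC CGC CAC ATA TTG

Codon 1 (Lys): best is AAA at 26.6.
Codon 2 (Ser): best is AGC at 29.6.
Codon 3 (Phe): best is TTC at 35.3.
Codon 4 (Arg): best is CGC at 39.0.
Codon 5 (His): best is CAC at 19.2.
Codon 6 (Ile): best is ATA at 26.3.
Codon 7 (Leu): best is TTG at 30.5.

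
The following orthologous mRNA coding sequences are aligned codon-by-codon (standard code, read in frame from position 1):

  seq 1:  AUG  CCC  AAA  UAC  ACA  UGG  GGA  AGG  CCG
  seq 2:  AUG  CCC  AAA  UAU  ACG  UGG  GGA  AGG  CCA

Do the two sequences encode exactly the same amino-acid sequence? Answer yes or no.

Codon 1: AUG Met / AUG Met — identical.
Codon 2: CCC Pro / CCC Pro — identical.
Codon 3: AAA Lys / AAA Lys — identical.
Codon 4: UAC Tyr / UAU Tyr — synonymous.
Codon 5: ACA Thr / ACG Thr — synonymous.
Codon 6: UGG Trp / UGG Trp — identical.
Codon 7: GGA Gly / GGA Gly — identical.
Codon 8: AGG Arg / AGG Arg — identical.
Codon 9: CCG Pro / CCA Pro — synonymous.
Nonsynonymous differences: 0 → same protein.

yes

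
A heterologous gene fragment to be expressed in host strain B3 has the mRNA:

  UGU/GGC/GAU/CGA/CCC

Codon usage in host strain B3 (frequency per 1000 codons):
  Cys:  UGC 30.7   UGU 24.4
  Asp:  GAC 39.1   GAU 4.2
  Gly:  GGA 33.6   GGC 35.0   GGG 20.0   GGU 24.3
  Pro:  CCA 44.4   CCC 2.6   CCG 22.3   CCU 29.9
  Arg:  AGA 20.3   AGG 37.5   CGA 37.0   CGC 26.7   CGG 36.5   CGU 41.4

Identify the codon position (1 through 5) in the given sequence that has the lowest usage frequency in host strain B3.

Codon 1 UGU (Cys): 24.4 per 1000.
Codon 2 GGC (Gly): 35.0 per 1000.
Codon 3 GAU (Asp): 4.2 per 1000.
Codon 4 CGA (Arg): 37.0 per 1000.
Codon 5 CCC (Pro): 2.6 per 1000.
Lowest frequency is 2.6 at codon 5.

5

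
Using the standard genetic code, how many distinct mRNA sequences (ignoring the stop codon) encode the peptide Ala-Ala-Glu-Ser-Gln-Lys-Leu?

Ala: 4 codons.
Ala: 4 codons.
Glu: 2 codons.
Ser: 6 codons.
Gln: 2 codons.
Lys: 2 codons.
Leu: 6 codons.
4 × 4 × 2 × 6 × 2 × 2 × 6 = 4608.

4608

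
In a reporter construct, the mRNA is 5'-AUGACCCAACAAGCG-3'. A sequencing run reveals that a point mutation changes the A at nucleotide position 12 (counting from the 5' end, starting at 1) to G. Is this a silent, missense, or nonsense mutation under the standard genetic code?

Position 12 falls in codon 4: CAA → Gln.
After the substitution the codon is CAG → Gln.
Both encode Gln, so the change is synonymous.

silent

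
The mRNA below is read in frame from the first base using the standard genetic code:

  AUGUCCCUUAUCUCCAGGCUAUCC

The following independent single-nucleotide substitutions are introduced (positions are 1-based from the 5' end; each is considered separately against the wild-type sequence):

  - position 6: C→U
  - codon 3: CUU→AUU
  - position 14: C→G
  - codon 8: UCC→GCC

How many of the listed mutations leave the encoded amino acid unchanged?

1

Codon 2: UCC (Ser) → UCU (Ser) — synonymous.
Codon 3: CUU (Leu) → AUU (Ile) — missense.
Codon 5: UCC (Ser) → UGC (Cys) — missense.
Codon 8: UCC (Ser) → GCC (Ala) — missense.
Synonymous: 1 of 4.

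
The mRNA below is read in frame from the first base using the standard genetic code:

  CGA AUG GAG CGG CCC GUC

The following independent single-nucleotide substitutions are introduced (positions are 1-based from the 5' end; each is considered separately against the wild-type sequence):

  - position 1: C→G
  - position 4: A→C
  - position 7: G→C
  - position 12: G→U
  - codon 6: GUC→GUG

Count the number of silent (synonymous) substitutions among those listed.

2

Codon 1: CGA (Arg) → GGA (Gly) — missense.
Codon 2: AUG (Met) → CUG (Leu) — missense.
Codon 3: GAG (Glu) → CAG (Gln) — missense.
Codon 4: CGG (Arg) → CGU (Arg) — synonymous.
Codon 6: GUC (Val) → GUG (Val) — synonymous.
Synonymous: 2 of 5.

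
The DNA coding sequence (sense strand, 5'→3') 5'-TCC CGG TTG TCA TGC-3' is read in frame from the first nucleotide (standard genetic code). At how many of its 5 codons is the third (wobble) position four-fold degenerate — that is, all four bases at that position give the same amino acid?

3

Codon 1 TCC (Ser): third position 4-fold.
Codon 2 CGG (Arg): third position 4-fold.
Codon 3 TTG (Leu): third position 2-fold.
Codon 4 TCA (Ser): third position 4-fold.
Codon 5 TGC (Cys): third position 2-fold.
Four-fold degenerate third positions: 3.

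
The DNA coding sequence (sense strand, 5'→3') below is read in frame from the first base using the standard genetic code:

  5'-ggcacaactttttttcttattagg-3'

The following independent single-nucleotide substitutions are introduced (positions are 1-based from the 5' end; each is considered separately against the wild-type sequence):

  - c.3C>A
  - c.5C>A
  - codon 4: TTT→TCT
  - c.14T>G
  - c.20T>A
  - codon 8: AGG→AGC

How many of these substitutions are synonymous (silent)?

1

Codon 1: GGC (Gly) → GGA (Gly) — synonymous.
Codon 2: ACA (Thr) → AAA (Lys) — missense.
Codon 4: TTT (Phe) → TCT (Ser) — missense.
Codon 5: TTT (Phe) → TGT (Cys) — missense.
Codon 7: ATT (Ile) → AAT (Asn) — missense.
Codon 8: AGG (Arg) → AGC (Ser) — missense.
Synonymous: 1 of 6.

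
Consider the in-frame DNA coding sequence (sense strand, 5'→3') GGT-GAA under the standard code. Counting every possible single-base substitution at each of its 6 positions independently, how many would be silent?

4

Codon 1 (GGT, Gly): 3 synonymous substitutions.
Codon 2 (GAA, Glu): 1 synonymous substitution.
Total: 3 + 1 = 4.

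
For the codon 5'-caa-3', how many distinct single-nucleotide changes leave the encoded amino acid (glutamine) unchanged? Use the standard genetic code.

Position 1: none → 0 synonymous.
Position 2: none → 0 synonymous.
Position 3: CAG → 1 synonymous.
Total: 0 + 0 + 1 = 1.

1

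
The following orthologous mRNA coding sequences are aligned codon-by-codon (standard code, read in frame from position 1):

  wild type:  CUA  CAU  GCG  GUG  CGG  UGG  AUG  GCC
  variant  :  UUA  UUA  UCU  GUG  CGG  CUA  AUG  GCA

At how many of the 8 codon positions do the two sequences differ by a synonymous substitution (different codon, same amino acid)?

2

Codon 1: CUA Leu / UUA Leu — synonymous.
Codon 2: CAU His / UUA Leu — nonsynonymous.
Codon 3: GCG Ala / UCU Ser — nonsynonymous.
Codon 4: GUG Val / GUG Val — identical.
Codon 5: CGG Arg / CGG Arg — identical.
Codon 6: UGG Trp / CUA Leu — nonsynonymous.
Codon 7: AUG Met / AUG Met — identical.
Codon 8: GCC Ala / GCA Ala — synonymous.
Synonymous differences: 2.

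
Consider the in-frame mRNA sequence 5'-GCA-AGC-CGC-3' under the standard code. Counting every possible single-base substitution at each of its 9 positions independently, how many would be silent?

7

Codon 1 (GCA, Ala): 3 synonymous substitutions.
Codon 2 (AGC, Ser): 1 synonymous substitution.
Codon 3 (CGC, Arg): 3 synonymous substitutions.
Total: 3 + 1 + 3 = 7.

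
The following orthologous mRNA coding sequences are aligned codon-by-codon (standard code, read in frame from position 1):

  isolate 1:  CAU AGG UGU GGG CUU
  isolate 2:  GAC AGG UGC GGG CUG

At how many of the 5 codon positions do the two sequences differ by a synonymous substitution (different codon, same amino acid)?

2

Codon 1: CAU His / GAC Asp — nonsynonymous.
Codon 2: AGG Arg / AGG Arg — identical.
Codon 3: UGU Cys / UGC Cys — synonymous.
Codon 4: GGG Gly / GGG Gly — identical.
Codon 5: CUU Leu / CUG Leu — synonymous.
Synonymous differences: 2.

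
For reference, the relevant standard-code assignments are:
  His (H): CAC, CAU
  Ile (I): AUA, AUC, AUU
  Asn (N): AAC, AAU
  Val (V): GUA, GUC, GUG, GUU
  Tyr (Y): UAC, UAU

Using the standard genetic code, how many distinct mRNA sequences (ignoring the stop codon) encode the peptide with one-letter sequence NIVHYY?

192

Asn: 2 codons.
Ile: 3 codons.
Val: 4 codons.
His: 2 codons.
Tyr: 2 codons.
Tyr: 2 codons.
2 × 3 × 4 × 2 × 2 × 2 = 192.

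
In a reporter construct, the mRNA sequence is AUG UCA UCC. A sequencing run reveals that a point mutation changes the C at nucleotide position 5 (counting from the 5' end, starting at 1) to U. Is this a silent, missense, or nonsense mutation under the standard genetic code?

missense

Position 5 falls in codon 2: UCA → Ser.
After the substitution the codon is UUA → Leu.
Ser ≠ Leu, so this is a missense mutation.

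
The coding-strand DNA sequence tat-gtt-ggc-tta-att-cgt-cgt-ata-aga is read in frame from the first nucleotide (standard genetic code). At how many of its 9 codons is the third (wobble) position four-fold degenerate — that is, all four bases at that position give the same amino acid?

4

Codon 1 TAT (Tyr): third position 2-fold.
Codon 2 GTT (Val): third position 4-fold.
Codon 3 GGC (Gly): third position 4-fold.
Codon 4 TTA (Leu): third position 2-fold.
Codon 5 ATT (Ile): third position 3-fold.
Codon 6 CGT (Arg): third position 4-fold.
Codon 7 CGT (Arg): third position 4-fold.
Codon 8 ATA (Ile): third position 3-fold.
Codon 9 AGA (Arg): third position 2-fold.
Four-fold degenerate third positions: 4.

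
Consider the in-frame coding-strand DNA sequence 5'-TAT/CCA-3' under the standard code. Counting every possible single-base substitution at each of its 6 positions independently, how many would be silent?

4

Codon 1 (TAT, Tyr): 1 synonymous substitution.
Codon 2 (CCA, Pro): 3 synonymous substitutions.
Total: 1 + 3 = 4.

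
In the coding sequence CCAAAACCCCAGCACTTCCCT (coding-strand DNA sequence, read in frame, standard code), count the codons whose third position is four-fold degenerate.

Codon 1 CCA (Pro): third position 4-fold.
Codon 2 AAA (Lys): third position 2-fold.
Codon 3 CCC (Pro): third position 4-fold.
Codon 4 CAG (Gln): third position 2-fold.
Codon 5 CAC (His): third position 2-fold.
Codon 6 TTC (Phe): third position 2-fold.
Codon 7 CCT (Pro): third position 4-fold.
Four-fold degenerate third positions: 3.

3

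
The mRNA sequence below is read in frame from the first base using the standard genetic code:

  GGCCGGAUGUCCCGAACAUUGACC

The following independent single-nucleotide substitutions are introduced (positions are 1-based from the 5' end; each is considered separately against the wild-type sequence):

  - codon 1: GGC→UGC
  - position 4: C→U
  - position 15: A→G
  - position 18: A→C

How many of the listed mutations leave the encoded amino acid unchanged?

2

Codon 1: GGC (Gly) → UGC (Cys) — missense.
Codon 2: CGG (Arg) → UGG (Trp) — missense.
Codon 5: CGA (Arg) → CGG (Arg) — synonymous.
Codon 6: ACA (Thr) → ACC (Thr) — synonymous.
Synonymous: 2 of 4.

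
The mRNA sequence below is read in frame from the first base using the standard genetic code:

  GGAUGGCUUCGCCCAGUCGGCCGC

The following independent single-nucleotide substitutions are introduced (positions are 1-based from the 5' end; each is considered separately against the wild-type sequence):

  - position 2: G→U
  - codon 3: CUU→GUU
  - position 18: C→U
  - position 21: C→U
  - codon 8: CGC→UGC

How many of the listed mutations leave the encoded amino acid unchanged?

Codon 1: GGA (Gly) → GUA (Val) — missense.
Codon 3: CUU (Leu) → GUU (Val) — missense.
Codon 6: GUC (Val) → GUU (Val) — synonymous.
Codon 7: GGC (Gly) → GGU (Gly) — synonymous.
Codon 8: CGC (Arg) → UGC (Cys) — missense.
Synonymous: 2 of 5.

2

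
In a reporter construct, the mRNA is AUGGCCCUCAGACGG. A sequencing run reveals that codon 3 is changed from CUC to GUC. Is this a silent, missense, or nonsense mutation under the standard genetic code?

missense

Position 7 falls in codon 3: CUC → Leu.
After the substitution the codon is GUC → Val.
Leu ≠ Val, so this is a missense mutation.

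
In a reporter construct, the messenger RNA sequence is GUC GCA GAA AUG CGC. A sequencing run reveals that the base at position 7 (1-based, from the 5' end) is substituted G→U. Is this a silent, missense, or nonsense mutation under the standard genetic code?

Position 7 falls in codon 3: GAA → Glu.
After the substitution the codon is UAA → Stop.
The new codon is a stop codon, so this is a nonsense mutation.

nonsense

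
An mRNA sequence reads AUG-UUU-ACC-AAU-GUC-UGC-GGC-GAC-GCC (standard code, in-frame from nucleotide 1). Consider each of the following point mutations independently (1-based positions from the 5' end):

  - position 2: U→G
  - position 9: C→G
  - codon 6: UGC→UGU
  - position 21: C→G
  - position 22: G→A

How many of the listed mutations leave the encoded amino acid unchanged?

3

Codon 1: AUG (Met) → AGG (Arg) — missense.
Codon 3: ACC (Thr) → ACG (Thr) — synonymous.
Codon 6: UGC (Cys) → UGU (Cys) — synonymous.
Codon 7: GGC (Gly) → GGG (Gly) — synonymous.
Codon 8: GAC (Asp) → AAC (Asn) — missense.
Synonymous: 3 of 5.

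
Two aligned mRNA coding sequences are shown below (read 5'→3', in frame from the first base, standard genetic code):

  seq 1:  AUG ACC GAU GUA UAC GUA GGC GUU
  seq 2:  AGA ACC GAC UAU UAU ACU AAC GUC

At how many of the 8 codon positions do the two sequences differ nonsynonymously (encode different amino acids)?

4

Codon 1: AUG Met / AGA Arg — nonsynonymous.
Codon 2: ACC Thr / ACC Thr — identical.
Codon 3: GAU Asp / GAC Asp — synonymous.
Codon 4: GUA Val / UAU Tyr — nonsynonymous.
Codon 5: UAC Tyr / UAU Tyr — synonymous.
Codon 6: GUA Val / ACU Thr — nonsynonymous.
Codon 7: GGC Gly / AAC Asn — nonsynonymous.
Codon 8: GUU Val / GUC Val — synonymous.
Nonsynonymous differences: 4.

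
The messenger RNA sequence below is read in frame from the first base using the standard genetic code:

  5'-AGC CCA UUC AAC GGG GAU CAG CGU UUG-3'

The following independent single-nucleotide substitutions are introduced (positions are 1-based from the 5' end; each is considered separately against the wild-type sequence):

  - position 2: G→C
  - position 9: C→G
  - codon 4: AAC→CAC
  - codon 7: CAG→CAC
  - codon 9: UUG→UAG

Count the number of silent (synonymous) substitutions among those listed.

0

Codon 1: AGC (Ser) → ACC (Thr) — missense.
Codon 3: UUC (Phe) → UUG (Leu) — missense.
Codon 4: AAC (Asn) → CAC (His) — missense.
Codon 7: CAG (Gln) → CAC (His) — missense.
Codon 9: UUG (Leu) → UAG (Stop) — nonsense.
Synonymous: 0 of 5.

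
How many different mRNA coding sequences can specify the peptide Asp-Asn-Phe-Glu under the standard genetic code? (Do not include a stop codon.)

Asp: 2 codons.
Asn: 2 codons.
Phe: 2 codons.
Glu: 2 codons.
2 × 2 × 2 × 2 = 16.

16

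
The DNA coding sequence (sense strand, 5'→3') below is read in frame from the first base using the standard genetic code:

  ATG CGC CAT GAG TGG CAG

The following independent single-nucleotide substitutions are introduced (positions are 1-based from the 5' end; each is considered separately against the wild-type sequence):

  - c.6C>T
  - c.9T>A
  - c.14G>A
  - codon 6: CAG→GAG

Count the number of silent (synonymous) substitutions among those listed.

Codon 2: CGC (Arg) → CGT (Arg) — synonymous.
Codon 3: CAT (His) → CAA (Gln) — missense.
Codon 5: TGG (Trp) → TAG (Stop) — nonsense.
Codon 6: CAG (Gln) → GAG (Glu) — missense.
Synonymous: 1 of 4.

1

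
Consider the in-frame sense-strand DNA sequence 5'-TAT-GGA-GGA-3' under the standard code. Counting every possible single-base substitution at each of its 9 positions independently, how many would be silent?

Codon 1 (TAT, Tyr): 1 synonymous substitution.
Codon 2 (GGA, Gly): 3 synonymous substitutions.
Codon 3 (GGA, Gly): 3 synonymous substitutions.
Total: 1 + 3 + 3 = 7.

7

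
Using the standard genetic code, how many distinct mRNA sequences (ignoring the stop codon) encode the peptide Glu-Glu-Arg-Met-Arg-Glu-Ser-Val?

Glu: 2 codons.
Glu: 2 codons.
Arg: 6 codons.
Met: 1 codon.
Arg: 6 codons.
Glu: 2 codons.
Ser: 6 codons.
Val: 4 codons.
2 × 2 × 6 × 1 × 6 × 2 × 6 × 4 = 6912.

6912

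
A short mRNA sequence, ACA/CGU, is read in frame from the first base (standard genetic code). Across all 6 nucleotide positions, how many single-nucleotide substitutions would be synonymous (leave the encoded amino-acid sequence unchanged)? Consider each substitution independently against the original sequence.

Codon 1 (ACA, Thr): 3 synonymous substitutions.
Codon 2 (CGU, Arg): 3 synonymous substitutions.
Total: 3 + 3 = 6.

6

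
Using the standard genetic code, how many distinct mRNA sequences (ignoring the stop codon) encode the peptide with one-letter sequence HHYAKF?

His: 2 codons.
His: 2 codons.
Tyr: 2 codons.
Ala: 4 codons.
Lys: 2 codons.
Phe: 2 codons.
2 × 2 × 2 × 4 × 2 × 2 = 128.

128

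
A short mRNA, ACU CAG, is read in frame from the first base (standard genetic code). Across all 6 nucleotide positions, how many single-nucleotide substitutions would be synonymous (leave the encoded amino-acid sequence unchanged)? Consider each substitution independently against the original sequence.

4

Codon 1 (ACU, Thr): 3 synonymous substitutions.
Codon 2 (CAG, Gln): 1 synonymous substitution.
Total: 3 + 1 = 4.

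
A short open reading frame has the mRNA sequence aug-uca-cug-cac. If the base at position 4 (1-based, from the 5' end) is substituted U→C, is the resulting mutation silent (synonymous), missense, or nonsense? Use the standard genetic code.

missense

Position 4 falls in codon 2: UCA → Ser.
After the substitution the codon is CCA → Pro.
Ser ≠ Pro, so this is a missense mutation.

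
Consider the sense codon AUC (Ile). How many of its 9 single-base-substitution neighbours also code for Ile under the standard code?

2

Position 1: none → 0 synonymous.
Position 2: none → 0 synonymous.
Position 3: AUU, AUA → 2 synonymous.
Total: 0 + 0 + 2 = 2.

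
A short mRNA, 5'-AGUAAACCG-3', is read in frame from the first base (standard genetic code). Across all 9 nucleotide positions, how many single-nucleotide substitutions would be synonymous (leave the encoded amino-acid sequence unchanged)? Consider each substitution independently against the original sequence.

Codon 1 (AGU, Ser): 1 synonymous substitution.
Codon 2 (AAA, Lys): 1 synonymous substitution.
Codon 3 (CCG, Pro): 3 synonymous substitutions.
Total: 1 + 1 + 3 = 5.

5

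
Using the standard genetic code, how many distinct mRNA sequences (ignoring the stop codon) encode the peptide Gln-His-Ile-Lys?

Gln: 2 codons.
His: 2 codons.
Ile: 3 codons.
Lys: 2 codons.
2 × 2 × 3 × 2 = 24.

24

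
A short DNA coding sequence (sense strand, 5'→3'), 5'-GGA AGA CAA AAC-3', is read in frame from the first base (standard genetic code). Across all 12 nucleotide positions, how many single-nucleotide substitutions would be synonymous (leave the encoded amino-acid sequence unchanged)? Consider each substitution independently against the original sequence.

7

Codon 1 (GGA, Gly): 3 synonymous substitutions.
Codon 2 (AGA, Arg): 2 synonymous substitutions.
Codon 3 (CAA, Gln): 1 synonymous substitution.
Codon 4 (AAC, Asn): 1 synonymous substitution.
Total: 3 + 2 + 1 + 1 = 7.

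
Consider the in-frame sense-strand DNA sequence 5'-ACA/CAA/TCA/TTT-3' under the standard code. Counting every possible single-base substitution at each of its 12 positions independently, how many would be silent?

Codon 1 (ACA, Thr): 3 synonymous substitutions.
Codon 2 (CAA, Gln): 1 synonymous substitution.
Codon 3 (TCA, Ser): 3 synonymous substitutions.
Codon 4 (TTT, Phe): 1 synonymous substitution.
Total: 3 + 1 + 3 + 1 = 8.

8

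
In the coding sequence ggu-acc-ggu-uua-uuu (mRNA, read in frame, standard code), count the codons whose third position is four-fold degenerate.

Codon 1 GGU (Gly): third position 4-fold.
Codon 2 ACC (Thr): third position 4-fold.
Codon 3 GGU (Gly): third position 4-fold.
Codon 4 UUA (Leu): third position 2-fold.
Codon 5 UUU (Phe): third position 2-fold.
Four-fold degenerate third positions: 3.

3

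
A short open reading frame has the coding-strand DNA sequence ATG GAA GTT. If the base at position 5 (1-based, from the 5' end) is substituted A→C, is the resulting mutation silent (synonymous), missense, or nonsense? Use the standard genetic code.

missense

Position 5 falls in codon 2: GAA → Glu.
After the substitution the codon is GCA → Ala.
Glu ≠ Ala, so this is a missense mutation.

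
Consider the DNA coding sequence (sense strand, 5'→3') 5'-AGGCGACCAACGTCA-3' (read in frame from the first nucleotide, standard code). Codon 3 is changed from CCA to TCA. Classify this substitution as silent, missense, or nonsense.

missense

Position 7 falls in codon 3: CCA → Pro.
After the substitution the codon is TCA → Ser.
Pro ≠ Ser, so this is a missense mutation.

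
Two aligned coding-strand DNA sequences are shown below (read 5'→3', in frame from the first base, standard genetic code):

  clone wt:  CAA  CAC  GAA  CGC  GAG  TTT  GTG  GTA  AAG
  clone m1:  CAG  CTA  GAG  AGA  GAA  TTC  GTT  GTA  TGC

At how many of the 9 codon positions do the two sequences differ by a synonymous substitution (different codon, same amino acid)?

6

Codon 1: CAA Gln / CAG Gln — synonymous.
Codon 2: CAC His / CTA Leu — nonsynonymous.
Codon 3: GAA Glu / GAG Glu — synonymous.
Codon 4: CGC Arg / AGA Arg — synonymous.
Codon 5: GAG Glu / GAA Glu — synonymous.
Codon 6: TTT Phe / TTC Phe — synonymous.
Codon 7: GTG Val / GTT Val — synonymous.
Codon 8: GTA Val / GTA Val — identical.
Codon 9: AAG Lys / TGC Cys — nonsynonymous.
Synonymous differences: 6.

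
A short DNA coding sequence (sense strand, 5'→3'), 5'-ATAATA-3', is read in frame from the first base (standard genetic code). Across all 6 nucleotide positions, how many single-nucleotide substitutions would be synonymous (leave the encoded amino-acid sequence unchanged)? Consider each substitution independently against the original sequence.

Codon 1 (ATA, Ile): 2 synonymous substitutions.
Codon 2 (ATA, Ile): 2 synonymous substitutions.
Total: 2 + 2 = 4.

4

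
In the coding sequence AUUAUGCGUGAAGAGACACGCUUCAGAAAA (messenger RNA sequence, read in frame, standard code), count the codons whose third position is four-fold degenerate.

Codon 1 AUU (Ile): third position 3-fold.
Codon 2 AUG (Met): third position 1-fold.
Codon 3 CGU (Arg): third position 4-fold.
Codon 4 GAA (Glu): third position 2-fold.
Codon 5 GAG (Glu): third position 2-fold.
Codon 6 ACA (Thr): third position 4-fold.
Codon 7 CGC (Arg): third position 4-fold.
Codon 8 UUC (Phe): third position 2-fold.
Codon 9 AGA (Arg): third position 2-fold.
Codon 10 AAA (Lys): third position 2-fold.
Four-fold degenerate third positions: 3.

3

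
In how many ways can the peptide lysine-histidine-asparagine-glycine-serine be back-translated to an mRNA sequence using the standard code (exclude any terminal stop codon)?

Lys: 2 codons.
His: 2 codons.
Asn: 2 codons.
Gly: 4 codons.
Ser: 6 codons.
2 × 2 × 2 × 4 × 6 = 192.

192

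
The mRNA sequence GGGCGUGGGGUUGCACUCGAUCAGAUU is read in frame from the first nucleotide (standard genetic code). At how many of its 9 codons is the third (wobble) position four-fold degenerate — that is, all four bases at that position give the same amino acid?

6

Codon 1 GGG (Gly): third position 4-fold.
Codon 2 CGU (Arg): third position 4-fold.
Codon 3 GGG (Gly): third position 4-fold.
Codon 4 GUU (Val): third position 4-fold.
Codon 5 GCA (Ala): third position 4-fold.
Codon 6 CUC (Leu): third position 4-fold.
Codon 7 GAU (Asp): third position 2-fold.
Codon 8 CAG (Gln): third position 2-fold.
Codon 9 AUU (Ile): third position 3-fold.
Four-fold degenerate third positions: 6.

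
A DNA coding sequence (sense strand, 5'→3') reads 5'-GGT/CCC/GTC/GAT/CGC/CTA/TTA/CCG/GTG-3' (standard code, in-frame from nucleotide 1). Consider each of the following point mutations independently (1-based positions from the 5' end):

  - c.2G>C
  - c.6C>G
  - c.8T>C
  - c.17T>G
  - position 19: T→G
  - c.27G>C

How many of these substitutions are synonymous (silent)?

Codon 1: GGT (Gly) → GCT (Ala) — missense.
Codon 2: CCC (Pro) → CCG (Pro) — synonymous.
Codon 3: GTC (Val) → GCC (Ala) — missense.
Codon 6: CTA (Leu) → CGA (Arg) — missense.
Codon 7: TTA (Leu) → GTA (Val) — missense.
Codon 9: GTG (Val) → GTC (Val) — synonymous.
Synonymous: 2 of 6.

2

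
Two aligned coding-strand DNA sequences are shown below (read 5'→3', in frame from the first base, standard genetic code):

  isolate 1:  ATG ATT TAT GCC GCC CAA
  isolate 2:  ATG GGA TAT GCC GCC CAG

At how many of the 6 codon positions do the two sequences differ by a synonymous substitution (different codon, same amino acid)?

Codon 1: ATG Met / ATG Met — identical.
Codon 2: ATT Ile / GGA Gly — nonsynonymous.
Codon 3: TAT Tyr / TAT Tyr — identical.
Codon 4: GCC Ala / GCC Ala — identical.
Codon 5: GCC Ala / GCC Ala — identical.
Codon 6: CAA Gln / CAG Gln — synonymous.
Synonymous differences: 1.

1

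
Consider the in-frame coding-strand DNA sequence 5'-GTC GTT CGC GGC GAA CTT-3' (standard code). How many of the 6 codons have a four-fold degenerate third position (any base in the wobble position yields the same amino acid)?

Codon 1 GTC (Val): third position 4-fold.
Codon 2 GTT (Val): third position 4-fold.
Codon 3 CGC (Arg): third position 4-fold.
Codon 4 GGC (Gly): third position 4-fold.
Codon 5 GAA (Glu): third position 2-fold.
Codon 6 CTT (Leu): third position 4-fold.
Four-fold degenerate third positions: 5.

5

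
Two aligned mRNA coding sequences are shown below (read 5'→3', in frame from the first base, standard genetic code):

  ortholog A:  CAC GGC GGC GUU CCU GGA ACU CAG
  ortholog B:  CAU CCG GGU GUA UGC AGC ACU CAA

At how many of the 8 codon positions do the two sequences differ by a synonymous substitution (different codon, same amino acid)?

Codon 1: CAC His / CAU His — synonymous.
Codon 2: GGC Gly / CCG Pro — nonsynonymous.
Codon 3: GGC Gly / GGU Gly — synonymous.
Codon 4: GUU Val / GUA Val — synonymous.
Codon 5: CCU Pro / UGC Cys — nonsynonymous.
Codon 6: GGA Gly / AGC Ser — nonsynonymous.
Codon 7: ACU Thr / ACU Thr — identical.
Codon 8: CAG Gln / CAA Gln — synonymous.
Synonymous differences: 4.

4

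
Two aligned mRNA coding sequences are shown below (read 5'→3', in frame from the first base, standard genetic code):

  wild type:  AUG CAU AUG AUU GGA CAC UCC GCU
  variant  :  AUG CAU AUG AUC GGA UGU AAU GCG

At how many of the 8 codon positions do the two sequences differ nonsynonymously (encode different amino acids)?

2

Codon 1: AUG Met / AUG Met — identical.
Codon 2: CAU His / CAU His — identical.
Codon 3: AUG Met / AUG Met — identical.
Codon 4: AUU Ile / AUC Ile — synonymous.
Codon 5: GGA Gly / GGA Gly — identical.
Codon 6: CAC His / UGU Cys — nonsynonymous.
Codon 7: UCC Ser / AAU Asn — nonsynonymous.
Codon 8: GCU Ala / GCG Ala — synonymous.
Nonsynonymous differences: 2.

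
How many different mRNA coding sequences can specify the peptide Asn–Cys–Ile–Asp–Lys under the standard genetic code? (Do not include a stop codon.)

48

Asn: 2 codons.
Cys: 2 codons.
Ile: 3 codons.
Asp: 2 codons.
Lys: 2 codons.
2 × 2 × 3 × 2 × 2 = 48.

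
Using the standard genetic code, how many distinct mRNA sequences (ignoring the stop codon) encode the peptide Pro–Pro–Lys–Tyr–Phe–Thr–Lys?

Pro: 4 codons.
Pro: 4 codons.
Lys: 2 codons.
Tyr: 2 codons.
Phe: 2 codons.
Thr: 4 codons.
Lys: 2 codons.
4 × 4 × 2 × 2 × 2 × 4 × 2 = 1024.

1024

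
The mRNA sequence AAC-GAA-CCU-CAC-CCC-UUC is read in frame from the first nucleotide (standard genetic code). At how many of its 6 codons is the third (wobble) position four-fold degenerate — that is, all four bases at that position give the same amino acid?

2

Codon 1 AAC (Asn): third position 2-fold.
Codon 2 GAA (Glu): third position 2-fold.
Codon 3 CCU (Pro): third position 4-fold.
Codon 4 CAC (His): third position 2-fold.
Codon 5 CCC (Pro): third position 4-fold.
Codon 6 UUC (Phe): third position 2-fold.
Four-fold degenerate third positions: 2.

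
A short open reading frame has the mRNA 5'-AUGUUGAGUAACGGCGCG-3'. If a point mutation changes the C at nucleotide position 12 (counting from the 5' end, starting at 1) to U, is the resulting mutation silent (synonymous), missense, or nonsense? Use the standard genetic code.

silent

Position 12 falls in codon 4: AAC → Asn.
After the substitution the codon is AAU → Asn.
Both encode Asn, so the change is synonymous.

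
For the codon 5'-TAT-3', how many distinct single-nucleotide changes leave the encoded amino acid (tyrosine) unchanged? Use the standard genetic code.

1

Position 1: none → 0 synonymous.
Position 2: none → 0 synonymous.
Position 3: TAC → 1 synonymous.
Total: 0 + 0 + 1 = 1.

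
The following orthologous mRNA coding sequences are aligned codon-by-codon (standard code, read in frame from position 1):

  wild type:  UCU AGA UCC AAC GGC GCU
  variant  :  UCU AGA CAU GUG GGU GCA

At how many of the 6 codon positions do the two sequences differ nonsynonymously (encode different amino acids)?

2

Codon 1: UCU Ser / UCU Ser — identical.
Codon 2: AGA Arg / AGA Arg — identical.
Codon 3: UCC Ser / CAU His — nonsynonymous.
Codon 4: AAC Asn / GUG Val — nonsynonymous.
Codon 5: GGC Gly / GGU Gly — synonymous.
Codon 6: GCU Ala / GCA Ala — synonymous.
Nonsynonymous differences: 2.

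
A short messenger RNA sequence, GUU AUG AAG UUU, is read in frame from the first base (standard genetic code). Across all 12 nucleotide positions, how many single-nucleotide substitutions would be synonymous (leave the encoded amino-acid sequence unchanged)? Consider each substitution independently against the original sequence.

5

Codon 1 (GUU, Val): 3 synonymous substitutions.
Codon 2 (AUG, Met): 0 synonymous substitutions.
Codon 3 (AAG, Lys): 1 synonymous substitution.
Codon 4 (UUU, Phe): 1 synonymous substitution.
Total: 3 + 0 + 1 + 1 = 5.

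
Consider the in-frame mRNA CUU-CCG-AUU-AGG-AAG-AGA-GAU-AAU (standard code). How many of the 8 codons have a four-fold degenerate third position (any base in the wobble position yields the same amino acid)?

2

Codon 1 CUU (Leu): third position 4-fold.
Codon 2 CCG (Pro): third position 4-fold.
Codon 3 AUU (Ile): third position 3-fold.
Codon 4 AGG (Arg): third position 2-fold.
Codon 5 AAG (Lys): third position 2-fold.
Codon 6 AGA (Arg): third position 2-fold.
Codon 7 GAU (Asp): third position 2-fold.
Codon 8 AAU (Asn): third position 2-fold.
Four-fold degenerate third positions: 2.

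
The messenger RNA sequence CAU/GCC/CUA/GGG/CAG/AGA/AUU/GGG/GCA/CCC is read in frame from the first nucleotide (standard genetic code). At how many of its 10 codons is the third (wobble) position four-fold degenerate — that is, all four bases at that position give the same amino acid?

6

Codon 1 CAU (His): third position 2-fold.
Codon 2 GCC (Ala): third position 4-fold.
Codon 3 CUA (Leu): third position 4-fold.
Codon 4 GGG (Gly): third position 4-fold.
Codon 5 CAG (Gln): third position 2-fold.
Codon 6 AGA (Arg): third position 2-fold.
Codon 7 AUU (Ile): third position 3-fold.
Codon 8 GGG (Gly): third position 4-fold.
Codon 9 GCA (Ala): third position 4-fold.
Codon 10 CCC (Pro): third position 4-fold.
Four-fold degenerate third positions: 6.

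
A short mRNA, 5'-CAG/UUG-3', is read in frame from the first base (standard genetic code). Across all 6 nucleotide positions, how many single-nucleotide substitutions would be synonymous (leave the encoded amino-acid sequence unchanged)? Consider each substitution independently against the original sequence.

Codon 1 (CAG, Gln): 1 synonymous substitution.
Codon 2 (UUG, Leu): 2 synonymous substitutions.
Total: 1 + 2 = 3.

3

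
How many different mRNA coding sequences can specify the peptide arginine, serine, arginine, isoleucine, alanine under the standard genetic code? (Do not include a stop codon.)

Arg: 6 codons.
Ser: 6 codons.
Arg: 6 codons.
Ile: 3 codons.
Ala: 4 codons.
6 × 6 × 6 × 3 × 4 = 2592.

2592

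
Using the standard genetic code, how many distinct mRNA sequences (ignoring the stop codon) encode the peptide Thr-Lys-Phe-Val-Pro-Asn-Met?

Thr: 4 codons.
Lys: 2 codons.
Phe: 2 codons.
Val: 4 codons.
Pro: 4 codons.
Asn: 2 codons.
Met: 1 codon.
4 × 2 × 2 × 4 × 4 × 2 × 1 = 512.

512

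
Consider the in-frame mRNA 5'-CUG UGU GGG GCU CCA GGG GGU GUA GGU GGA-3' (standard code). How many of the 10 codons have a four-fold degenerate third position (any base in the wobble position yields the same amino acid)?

9

Codon 1 CUG (Leu): third position 4-fold.
Codon 2 UGU (Cys): third position 2-fold.
Codon 3 GGG (Gly): third position 4-fold.
Codon 4 GCU (Ala): third position 4-fold.
Codon 5 CCA (Pro): third position 4-fold.
Codon 6 GGG (Gly): third position 4-fold.
Codon 7 GGU (Gly): third position 4-fold.
Codon 8 GUA (Val): third position 4-fold.
Codon 9 GGU (Gly): third position 4-fold.
Codon 10 GGA (Gly): third position 4-fold.
Four-fold degenerate third positions: 9.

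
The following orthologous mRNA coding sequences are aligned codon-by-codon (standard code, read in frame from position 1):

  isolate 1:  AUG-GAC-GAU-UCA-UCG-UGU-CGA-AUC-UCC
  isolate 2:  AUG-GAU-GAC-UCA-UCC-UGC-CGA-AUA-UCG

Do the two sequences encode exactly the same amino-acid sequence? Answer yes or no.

yes

Codon 1: AUG Met / AUG Met — identical.
Codon 2: GAC Asp / GAU Asp — synonymous.
Codon 3: GAU Asp / GAC Asp — synonymous.
Codon 4: UCA Ser / UCA Ser — identical.
Codon 5: UCG Ser / UCC Ser — synonymous.
Codon 6: UGU Cys / UGC Cys — synonymous.
Codon 7: CGA Arg / CGA Arg — identical.
Codon 8: AUC Ile / AUA Ile — synonymous.
Codon 9: UCC Ser / UCG Ser — synonymous.
Nonsynonymous differences: 0 → same protein.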